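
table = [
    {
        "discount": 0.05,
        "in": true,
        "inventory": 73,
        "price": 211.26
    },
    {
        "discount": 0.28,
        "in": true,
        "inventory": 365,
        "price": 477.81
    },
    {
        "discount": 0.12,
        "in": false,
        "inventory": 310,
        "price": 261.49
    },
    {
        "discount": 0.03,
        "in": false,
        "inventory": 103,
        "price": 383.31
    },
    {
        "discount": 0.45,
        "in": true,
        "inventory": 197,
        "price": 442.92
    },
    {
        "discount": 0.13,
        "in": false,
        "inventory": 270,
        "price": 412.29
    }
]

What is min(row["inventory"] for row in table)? 73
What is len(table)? 6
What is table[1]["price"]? 477.81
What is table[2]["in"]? False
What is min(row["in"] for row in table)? False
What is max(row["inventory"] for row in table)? 365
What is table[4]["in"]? True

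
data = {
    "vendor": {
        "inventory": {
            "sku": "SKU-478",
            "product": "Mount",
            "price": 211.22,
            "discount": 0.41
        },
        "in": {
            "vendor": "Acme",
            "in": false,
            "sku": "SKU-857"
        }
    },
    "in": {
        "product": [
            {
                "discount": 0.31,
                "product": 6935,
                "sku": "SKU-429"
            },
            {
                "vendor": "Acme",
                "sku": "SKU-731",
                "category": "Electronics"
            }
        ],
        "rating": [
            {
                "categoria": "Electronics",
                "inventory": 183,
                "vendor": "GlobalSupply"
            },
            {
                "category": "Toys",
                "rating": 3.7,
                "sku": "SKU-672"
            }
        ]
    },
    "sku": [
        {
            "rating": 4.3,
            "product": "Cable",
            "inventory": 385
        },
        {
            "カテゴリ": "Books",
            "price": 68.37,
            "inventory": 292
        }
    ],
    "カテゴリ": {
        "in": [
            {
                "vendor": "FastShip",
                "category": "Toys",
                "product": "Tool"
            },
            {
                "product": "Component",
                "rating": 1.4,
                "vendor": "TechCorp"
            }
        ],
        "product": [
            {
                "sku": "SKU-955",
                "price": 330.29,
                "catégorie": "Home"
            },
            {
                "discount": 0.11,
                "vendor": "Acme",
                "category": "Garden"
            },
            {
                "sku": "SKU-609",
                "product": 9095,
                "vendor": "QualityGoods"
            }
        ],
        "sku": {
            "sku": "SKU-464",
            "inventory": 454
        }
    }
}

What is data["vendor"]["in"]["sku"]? "SKU-857"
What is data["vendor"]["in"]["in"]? False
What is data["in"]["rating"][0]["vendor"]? "GlobalSupply"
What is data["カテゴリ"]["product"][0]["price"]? 330.29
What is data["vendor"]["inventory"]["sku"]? "SKU-478"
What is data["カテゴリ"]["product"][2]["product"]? 9095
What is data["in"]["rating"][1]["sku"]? "SKU-672"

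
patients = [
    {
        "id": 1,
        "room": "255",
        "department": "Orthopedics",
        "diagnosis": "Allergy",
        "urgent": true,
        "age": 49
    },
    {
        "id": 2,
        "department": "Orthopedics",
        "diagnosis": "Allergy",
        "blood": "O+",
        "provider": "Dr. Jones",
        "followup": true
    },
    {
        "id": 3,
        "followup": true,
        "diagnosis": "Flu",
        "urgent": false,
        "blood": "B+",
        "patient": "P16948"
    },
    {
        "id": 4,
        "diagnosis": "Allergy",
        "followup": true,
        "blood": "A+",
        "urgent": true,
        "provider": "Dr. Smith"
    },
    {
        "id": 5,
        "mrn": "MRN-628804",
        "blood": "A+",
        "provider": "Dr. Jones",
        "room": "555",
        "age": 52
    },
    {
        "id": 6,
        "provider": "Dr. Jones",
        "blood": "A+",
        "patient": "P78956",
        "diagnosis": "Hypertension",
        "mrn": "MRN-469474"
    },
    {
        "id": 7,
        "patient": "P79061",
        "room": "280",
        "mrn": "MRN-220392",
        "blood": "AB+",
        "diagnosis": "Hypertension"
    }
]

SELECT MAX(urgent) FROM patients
True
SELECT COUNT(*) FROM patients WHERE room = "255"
1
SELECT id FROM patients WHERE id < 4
[1, 2, 3]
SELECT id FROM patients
[1, 2, 3, 4, 5, 6, 7]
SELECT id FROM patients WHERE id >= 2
[2, 3, 4, 5, 6, 7]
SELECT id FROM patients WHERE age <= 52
[1, 5]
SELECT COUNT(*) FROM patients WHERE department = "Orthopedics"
2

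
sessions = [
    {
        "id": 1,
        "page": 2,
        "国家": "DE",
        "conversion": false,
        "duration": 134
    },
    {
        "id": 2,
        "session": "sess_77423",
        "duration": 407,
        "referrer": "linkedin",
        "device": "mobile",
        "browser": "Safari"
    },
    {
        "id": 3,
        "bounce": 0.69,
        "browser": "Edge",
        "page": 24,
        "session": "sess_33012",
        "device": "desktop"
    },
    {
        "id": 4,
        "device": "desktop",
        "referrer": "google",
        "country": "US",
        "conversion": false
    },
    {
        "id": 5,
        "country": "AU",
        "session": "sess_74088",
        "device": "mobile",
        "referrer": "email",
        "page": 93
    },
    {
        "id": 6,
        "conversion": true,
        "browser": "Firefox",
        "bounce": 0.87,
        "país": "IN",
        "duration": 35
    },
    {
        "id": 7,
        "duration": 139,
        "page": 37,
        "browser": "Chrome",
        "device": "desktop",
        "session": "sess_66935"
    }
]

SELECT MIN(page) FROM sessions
2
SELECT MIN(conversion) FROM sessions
False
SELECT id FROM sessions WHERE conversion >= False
[1, 4, 6]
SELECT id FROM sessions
[1, 2, 3, 4, 5, 6, 7]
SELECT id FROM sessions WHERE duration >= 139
[2, 7]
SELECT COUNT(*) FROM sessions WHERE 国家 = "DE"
1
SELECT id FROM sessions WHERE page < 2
[]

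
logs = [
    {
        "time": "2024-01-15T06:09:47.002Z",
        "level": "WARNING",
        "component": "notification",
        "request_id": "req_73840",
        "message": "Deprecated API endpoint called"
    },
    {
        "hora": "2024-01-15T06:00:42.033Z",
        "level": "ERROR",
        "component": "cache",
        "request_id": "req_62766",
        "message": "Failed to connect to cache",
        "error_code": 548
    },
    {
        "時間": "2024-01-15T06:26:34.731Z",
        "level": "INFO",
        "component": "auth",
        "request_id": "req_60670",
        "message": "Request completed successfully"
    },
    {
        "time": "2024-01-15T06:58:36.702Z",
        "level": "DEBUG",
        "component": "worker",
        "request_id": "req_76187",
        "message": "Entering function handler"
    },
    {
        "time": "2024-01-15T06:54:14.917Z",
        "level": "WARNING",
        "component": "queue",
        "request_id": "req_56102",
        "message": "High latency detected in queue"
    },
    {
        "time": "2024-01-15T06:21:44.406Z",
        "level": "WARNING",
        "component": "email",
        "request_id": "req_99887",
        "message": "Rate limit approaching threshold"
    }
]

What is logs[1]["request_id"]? "req_62766"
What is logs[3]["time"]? "2024-01-15T06:58:36.702Z"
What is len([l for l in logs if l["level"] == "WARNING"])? 3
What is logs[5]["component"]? "email"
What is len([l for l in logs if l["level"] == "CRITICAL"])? 0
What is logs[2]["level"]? "INFO"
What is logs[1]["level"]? "ERROR"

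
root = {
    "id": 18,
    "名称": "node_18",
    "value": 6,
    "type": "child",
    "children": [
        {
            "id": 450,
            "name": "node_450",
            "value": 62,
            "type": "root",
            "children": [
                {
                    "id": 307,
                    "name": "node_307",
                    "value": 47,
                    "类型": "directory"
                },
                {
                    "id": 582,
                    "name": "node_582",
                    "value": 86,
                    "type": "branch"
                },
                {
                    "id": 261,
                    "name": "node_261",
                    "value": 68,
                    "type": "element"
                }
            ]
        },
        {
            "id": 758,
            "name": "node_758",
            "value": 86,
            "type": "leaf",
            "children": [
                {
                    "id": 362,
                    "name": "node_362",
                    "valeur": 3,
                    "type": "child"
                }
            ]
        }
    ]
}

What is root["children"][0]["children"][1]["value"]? 86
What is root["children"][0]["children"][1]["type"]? "branch"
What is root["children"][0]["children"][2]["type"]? "element"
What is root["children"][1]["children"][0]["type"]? "child"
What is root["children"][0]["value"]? 62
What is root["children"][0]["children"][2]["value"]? 68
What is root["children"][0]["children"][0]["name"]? "node_307"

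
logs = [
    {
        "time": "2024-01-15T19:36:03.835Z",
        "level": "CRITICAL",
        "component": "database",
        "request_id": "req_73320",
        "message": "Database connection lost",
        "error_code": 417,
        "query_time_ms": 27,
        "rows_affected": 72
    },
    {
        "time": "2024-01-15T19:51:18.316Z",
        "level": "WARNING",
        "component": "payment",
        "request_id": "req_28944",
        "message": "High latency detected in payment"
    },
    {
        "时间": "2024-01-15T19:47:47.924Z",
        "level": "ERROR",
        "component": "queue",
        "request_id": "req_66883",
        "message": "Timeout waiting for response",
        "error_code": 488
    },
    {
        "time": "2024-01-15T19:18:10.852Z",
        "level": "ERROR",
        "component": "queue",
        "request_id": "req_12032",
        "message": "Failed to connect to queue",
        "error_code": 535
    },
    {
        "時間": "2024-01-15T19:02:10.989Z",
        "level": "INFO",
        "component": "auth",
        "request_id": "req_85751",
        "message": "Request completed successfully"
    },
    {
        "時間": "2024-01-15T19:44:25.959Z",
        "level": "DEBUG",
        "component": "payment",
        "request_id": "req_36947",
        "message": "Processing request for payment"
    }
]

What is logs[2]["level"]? "ERROR"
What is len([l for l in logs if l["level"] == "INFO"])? 1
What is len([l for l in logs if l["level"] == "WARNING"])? 1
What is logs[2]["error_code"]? 488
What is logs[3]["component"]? "queue"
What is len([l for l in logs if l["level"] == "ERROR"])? 2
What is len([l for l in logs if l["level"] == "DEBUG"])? 1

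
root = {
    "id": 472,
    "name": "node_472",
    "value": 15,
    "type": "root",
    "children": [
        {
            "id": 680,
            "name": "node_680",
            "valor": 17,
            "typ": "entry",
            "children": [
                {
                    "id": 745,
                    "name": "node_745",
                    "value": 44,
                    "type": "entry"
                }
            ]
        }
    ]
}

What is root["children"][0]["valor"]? 17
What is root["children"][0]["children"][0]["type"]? "entry"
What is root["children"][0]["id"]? 680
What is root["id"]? 472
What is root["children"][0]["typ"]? "entry"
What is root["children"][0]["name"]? "node_680"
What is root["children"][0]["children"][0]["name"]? "node_745"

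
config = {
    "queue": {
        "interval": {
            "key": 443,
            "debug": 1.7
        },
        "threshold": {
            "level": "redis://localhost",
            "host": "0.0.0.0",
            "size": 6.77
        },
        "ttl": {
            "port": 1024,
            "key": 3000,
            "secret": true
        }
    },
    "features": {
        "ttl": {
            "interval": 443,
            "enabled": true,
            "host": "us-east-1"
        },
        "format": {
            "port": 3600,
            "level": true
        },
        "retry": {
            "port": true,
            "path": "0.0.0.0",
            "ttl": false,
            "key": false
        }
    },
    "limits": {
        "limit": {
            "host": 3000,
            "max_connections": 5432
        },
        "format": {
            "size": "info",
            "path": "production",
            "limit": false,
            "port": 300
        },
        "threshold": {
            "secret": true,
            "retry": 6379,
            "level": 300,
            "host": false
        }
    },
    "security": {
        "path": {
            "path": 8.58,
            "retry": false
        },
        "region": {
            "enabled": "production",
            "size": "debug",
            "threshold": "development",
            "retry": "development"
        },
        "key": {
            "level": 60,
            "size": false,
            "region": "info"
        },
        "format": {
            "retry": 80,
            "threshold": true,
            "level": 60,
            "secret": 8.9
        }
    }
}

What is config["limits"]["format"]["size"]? "info"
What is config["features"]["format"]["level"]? True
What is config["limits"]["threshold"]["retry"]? 6379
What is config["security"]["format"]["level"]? 60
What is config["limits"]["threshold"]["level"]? 300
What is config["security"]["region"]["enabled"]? "production"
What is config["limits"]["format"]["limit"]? False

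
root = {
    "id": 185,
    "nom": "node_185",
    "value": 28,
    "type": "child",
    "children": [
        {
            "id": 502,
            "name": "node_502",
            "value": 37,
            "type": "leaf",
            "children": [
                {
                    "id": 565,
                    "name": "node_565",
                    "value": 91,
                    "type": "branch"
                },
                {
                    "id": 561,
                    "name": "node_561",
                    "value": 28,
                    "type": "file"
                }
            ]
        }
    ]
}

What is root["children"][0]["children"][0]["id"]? 565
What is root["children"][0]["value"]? 37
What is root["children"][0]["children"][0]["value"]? 91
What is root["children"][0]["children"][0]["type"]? "branch"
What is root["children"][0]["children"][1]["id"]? 561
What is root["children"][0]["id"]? 502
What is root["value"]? 28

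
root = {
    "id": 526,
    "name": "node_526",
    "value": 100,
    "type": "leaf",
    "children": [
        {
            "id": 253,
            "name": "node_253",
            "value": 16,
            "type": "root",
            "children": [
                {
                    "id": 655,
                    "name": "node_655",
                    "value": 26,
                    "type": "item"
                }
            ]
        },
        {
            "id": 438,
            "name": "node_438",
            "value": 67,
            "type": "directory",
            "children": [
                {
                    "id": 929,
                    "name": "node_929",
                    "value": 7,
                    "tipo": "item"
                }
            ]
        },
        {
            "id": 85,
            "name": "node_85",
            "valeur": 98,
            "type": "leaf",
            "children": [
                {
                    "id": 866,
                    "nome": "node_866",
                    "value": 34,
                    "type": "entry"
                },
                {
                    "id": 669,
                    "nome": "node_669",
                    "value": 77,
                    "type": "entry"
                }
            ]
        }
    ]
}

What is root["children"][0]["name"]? "node_253"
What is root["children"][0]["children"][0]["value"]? 26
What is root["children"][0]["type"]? "root"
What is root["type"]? "leaf"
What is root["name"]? "node_526"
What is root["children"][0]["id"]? 253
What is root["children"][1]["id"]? 438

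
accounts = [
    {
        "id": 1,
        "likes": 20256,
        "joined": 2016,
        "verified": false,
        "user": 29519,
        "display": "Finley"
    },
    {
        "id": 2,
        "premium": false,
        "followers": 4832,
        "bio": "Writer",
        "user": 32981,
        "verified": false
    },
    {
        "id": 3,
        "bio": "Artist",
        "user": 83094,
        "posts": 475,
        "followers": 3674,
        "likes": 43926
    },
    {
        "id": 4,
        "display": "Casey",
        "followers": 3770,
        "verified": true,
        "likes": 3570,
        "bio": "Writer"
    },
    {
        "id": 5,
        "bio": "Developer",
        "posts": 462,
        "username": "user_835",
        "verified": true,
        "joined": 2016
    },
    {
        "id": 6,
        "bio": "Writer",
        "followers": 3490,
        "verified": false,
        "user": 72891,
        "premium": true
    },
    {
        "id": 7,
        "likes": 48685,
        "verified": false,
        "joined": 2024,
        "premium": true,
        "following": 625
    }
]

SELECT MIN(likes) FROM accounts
3570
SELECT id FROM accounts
[1, 2, 3, 4, 5, 6, 7]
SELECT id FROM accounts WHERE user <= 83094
[1, 2, 3, 6]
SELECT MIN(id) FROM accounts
1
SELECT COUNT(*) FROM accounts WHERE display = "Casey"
1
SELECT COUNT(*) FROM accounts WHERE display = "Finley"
1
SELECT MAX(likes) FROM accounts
48685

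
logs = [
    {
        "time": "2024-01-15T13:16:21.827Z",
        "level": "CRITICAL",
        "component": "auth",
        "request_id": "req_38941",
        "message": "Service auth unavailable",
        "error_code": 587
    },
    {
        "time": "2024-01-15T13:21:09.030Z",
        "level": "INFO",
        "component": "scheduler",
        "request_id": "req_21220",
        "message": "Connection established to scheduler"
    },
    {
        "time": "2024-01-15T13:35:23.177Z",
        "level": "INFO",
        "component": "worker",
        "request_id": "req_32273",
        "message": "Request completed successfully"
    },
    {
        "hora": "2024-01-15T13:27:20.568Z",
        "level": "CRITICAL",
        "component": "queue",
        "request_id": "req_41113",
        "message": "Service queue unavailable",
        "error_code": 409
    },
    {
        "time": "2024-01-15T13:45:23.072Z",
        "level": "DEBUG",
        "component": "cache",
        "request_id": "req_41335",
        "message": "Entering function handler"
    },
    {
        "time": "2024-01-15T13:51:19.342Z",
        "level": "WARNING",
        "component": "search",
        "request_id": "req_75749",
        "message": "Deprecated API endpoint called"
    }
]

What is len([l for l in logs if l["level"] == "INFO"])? 2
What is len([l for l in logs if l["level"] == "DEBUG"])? 1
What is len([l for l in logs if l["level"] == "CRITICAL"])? 2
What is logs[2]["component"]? "worker"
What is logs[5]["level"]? "WARNING"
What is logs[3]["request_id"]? "req_41113"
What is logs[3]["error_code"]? 409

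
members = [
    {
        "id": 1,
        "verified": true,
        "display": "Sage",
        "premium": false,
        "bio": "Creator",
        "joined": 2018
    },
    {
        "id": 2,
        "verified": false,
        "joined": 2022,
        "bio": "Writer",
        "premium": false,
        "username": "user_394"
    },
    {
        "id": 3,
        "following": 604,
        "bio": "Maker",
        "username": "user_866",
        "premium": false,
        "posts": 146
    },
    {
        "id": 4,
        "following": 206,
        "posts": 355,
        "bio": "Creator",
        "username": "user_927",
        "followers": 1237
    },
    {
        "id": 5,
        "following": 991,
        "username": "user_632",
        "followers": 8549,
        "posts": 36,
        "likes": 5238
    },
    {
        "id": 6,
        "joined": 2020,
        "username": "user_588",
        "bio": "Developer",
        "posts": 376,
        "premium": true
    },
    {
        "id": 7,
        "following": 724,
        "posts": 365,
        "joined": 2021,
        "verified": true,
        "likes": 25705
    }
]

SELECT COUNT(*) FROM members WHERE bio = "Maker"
1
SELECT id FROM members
[1, 2, 3, 4, 5, 6, 7]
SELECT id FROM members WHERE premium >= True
[6]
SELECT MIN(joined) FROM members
2018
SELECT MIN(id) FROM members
1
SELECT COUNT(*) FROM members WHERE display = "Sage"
1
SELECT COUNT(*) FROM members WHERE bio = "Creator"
2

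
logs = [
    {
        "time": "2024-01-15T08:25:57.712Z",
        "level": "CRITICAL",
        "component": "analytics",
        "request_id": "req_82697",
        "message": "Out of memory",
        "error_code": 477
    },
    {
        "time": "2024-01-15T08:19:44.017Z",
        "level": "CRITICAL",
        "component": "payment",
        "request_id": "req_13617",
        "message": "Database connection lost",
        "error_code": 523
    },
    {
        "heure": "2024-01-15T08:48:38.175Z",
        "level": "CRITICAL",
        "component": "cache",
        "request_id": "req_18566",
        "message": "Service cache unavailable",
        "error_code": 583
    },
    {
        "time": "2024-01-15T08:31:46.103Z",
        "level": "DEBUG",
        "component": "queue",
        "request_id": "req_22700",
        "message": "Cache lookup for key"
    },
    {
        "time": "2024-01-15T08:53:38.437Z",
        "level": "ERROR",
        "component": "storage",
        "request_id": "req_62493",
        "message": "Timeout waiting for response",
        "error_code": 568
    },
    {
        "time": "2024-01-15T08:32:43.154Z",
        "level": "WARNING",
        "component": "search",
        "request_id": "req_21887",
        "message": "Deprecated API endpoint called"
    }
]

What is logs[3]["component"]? "queue"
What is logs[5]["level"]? "WARNING"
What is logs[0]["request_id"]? "req_82697"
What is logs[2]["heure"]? "2024-01-15T08:48:38.175Z"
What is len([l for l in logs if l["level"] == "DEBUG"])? 1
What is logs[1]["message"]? "Database connection lost"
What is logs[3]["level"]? "DEBUG"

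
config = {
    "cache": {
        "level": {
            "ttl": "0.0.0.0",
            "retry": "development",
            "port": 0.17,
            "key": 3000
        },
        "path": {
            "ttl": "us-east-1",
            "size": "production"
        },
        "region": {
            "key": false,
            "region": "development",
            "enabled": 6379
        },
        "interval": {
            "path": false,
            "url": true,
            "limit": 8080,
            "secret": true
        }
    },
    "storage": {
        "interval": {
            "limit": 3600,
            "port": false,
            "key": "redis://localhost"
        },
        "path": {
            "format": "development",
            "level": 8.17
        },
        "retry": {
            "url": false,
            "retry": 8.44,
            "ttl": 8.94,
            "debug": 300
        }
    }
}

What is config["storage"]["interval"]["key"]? "redis://localhost"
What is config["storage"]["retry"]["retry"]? 8.44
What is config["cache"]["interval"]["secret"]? True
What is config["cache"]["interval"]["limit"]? 8080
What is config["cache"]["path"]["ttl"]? "us-east-1"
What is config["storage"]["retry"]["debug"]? 300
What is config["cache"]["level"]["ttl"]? "0.0.0.0"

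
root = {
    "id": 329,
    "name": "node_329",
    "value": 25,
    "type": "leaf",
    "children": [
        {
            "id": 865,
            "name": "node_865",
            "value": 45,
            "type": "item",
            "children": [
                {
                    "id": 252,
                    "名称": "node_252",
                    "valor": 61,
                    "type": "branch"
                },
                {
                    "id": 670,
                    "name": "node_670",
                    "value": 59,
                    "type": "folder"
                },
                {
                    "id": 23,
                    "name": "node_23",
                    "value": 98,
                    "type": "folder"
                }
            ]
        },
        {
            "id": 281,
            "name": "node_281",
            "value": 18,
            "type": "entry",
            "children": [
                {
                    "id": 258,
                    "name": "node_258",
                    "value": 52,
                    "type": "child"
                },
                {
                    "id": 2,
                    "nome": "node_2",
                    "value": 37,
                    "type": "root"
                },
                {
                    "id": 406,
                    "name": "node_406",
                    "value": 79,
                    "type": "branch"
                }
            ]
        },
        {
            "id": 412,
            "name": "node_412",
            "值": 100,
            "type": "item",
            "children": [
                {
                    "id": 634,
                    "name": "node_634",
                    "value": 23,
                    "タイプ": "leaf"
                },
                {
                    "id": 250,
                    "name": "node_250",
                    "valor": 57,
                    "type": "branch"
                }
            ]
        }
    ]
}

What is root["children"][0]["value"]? 45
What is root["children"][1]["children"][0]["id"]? 258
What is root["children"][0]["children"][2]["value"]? 98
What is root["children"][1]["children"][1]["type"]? "root"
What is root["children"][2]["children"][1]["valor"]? 57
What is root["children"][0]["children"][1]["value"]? 59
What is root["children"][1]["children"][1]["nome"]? "node_2"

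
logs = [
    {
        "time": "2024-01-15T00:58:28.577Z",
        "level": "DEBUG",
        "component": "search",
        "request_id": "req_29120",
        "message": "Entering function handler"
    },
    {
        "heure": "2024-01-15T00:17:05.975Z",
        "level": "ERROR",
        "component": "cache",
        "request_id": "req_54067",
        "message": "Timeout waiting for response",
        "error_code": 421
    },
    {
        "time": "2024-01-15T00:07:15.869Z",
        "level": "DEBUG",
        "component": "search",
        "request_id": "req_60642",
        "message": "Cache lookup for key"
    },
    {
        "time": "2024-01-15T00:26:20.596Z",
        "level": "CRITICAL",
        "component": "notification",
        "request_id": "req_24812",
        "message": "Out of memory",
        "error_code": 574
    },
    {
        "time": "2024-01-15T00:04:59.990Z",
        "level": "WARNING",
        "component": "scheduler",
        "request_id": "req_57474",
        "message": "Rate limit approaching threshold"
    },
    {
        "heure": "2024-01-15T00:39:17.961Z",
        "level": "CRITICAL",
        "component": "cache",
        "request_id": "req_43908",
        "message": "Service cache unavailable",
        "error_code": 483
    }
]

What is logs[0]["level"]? "DEBUG"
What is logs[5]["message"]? "Service cache unavailable"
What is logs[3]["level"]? "CRITICAL"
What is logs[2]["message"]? "Cache lookup for key"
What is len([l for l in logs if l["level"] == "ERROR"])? 1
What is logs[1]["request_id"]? "req_54067"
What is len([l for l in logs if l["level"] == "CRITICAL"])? 2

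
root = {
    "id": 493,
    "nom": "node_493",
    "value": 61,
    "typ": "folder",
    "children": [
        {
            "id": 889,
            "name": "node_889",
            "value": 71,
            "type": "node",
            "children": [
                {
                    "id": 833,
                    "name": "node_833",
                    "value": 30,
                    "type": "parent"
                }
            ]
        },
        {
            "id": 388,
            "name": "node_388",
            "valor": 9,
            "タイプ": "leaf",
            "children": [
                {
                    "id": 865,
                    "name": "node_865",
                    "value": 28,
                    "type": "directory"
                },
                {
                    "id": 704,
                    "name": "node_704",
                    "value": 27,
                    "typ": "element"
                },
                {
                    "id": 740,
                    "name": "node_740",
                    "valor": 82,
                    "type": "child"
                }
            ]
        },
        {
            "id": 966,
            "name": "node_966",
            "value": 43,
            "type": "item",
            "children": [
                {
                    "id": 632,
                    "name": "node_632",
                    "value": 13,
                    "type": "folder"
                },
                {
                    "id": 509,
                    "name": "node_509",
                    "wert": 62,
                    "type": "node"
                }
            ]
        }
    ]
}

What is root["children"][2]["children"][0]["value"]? 13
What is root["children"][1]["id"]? 388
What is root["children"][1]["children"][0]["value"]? 28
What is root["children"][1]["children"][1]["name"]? "node_704"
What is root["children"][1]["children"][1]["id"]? 704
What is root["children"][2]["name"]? "node_966"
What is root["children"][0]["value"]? 71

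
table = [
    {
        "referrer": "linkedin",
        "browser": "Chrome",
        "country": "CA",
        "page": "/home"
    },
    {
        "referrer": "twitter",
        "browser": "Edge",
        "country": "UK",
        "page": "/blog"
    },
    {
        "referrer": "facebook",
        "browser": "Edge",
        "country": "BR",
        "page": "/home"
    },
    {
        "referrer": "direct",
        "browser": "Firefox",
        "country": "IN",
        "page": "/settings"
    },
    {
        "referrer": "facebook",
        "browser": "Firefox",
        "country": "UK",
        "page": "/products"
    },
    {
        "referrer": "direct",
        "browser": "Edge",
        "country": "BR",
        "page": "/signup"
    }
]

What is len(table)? 6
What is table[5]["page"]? "/signup"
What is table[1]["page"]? "/blog"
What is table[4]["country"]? "UK"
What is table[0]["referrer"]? "linkedin"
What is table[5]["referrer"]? "direct"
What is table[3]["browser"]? "Firefox"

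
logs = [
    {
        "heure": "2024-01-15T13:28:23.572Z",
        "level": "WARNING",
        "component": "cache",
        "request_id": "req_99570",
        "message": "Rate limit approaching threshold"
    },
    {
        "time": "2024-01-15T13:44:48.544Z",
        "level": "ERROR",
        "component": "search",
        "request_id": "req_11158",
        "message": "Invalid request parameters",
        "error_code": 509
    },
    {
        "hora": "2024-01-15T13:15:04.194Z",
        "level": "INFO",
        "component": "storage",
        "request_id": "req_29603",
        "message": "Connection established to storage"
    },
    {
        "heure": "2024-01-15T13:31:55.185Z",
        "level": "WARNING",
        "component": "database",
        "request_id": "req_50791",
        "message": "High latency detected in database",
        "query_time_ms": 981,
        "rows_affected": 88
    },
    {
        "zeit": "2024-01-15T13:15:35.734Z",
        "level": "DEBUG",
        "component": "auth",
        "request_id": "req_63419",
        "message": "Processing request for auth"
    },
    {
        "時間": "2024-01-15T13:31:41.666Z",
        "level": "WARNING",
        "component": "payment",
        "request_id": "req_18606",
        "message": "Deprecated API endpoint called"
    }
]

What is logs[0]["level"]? "WARNING"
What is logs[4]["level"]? "DEBUG"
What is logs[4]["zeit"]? "2024-01-15T13:15:35.734Z"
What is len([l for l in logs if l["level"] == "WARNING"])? 3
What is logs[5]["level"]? "WARNING"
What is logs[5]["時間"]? "2024-01-15T13:31:41.666Z"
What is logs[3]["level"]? "WARNING"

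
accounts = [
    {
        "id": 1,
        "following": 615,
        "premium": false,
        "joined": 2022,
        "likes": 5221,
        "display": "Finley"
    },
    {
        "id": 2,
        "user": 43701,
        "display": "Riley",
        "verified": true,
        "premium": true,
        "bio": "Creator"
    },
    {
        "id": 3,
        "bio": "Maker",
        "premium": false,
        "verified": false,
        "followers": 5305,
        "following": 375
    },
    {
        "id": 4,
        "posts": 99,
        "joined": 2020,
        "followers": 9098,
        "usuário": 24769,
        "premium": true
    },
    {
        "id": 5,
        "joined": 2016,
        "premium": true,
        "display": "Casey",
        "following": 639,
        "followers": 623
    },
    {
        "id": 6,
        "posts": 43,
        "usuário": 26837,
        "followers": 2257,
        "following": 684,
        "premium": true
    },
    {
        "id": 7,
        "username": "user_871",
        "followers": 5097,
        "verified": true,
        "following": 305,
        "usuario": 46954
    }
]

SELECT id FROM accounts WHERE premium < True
[1, 3]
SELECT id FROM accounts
[1, 2, 3, 4, 5, 6, 7]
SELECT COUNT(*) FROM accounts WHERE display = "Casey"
1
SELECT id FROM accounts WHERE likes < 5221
[]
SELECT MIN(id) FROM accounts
1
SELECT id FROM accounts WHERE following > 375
[1, 5, 6]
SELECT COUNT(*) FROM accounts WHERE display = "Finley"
1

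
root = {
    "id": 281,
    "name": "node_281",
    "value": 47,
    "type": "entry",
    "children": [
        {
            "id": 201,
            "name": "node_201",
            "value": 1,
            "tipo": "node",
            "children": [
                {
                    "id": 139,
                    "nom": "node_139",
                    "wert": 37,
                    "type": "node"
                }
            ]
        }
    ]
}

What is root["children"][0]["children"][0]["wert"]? 37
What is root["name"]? "node_281"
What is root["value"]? 47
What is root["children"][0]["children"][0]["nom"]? "node_139"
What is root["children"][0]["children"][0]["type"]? "node"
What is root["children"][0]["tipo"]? "node"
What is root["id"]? 281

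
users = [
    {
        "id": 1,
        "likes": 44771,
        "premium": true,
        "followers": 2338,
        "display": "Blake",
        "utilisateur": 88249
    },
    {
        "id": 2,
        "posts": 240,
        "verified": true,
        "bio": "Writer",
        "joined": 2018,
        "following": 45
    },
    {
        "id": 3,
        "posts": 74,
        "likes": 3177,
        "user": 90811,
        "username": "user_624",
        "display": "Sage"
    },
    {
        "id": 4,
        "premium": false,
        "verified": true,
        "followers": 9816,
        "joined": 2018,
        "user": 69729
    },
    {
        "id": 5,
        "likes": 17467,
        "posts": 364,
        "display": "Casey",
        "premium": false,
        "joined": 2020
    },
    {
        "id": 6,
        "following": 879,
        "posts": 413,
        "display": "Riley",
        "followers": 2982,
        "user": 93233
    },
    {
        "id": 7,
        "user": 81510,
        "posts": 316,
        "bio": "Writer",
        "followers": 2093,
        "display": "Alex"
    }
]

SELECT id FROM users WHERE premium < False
[]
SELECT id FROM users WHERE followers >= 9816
[4]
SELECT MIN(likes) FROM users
3177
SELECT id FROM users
[1, 2, 3, 4, 5, 6, 7]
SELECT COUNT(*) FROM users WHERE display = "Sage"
1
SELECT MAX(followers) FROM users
9816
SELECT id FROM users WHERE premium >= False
[1, 4, 5]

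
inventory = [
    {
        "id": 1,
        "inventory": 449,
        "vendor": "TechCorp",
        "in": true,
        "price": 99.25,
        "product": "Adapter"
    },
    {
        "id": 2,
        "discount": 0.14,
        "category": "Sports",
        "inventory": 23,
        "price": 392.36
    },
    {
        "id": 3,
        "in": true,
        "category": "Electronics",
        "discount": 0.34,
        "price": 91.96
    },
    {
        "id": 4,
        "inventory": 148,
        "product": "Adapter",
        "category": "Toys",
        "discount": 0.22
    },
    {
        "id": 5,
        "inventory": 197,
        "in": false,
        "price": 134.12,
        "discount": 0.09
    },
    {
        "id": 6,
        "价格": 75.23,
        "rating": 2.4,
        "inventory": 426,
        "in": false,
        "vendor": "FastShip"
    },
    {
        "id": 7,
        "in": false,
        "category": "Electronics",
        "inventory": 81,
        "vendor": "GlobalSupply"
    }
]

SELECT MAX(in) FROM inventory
True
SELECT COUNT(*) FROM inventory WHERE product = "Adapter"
2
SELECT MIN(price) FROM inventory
91.96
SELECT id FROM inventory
[1, 2, 3, 4, 5, 6, 7]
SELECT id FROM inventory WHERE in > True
[]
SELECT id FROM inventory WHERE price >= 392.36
[2]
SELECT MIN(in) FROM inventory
False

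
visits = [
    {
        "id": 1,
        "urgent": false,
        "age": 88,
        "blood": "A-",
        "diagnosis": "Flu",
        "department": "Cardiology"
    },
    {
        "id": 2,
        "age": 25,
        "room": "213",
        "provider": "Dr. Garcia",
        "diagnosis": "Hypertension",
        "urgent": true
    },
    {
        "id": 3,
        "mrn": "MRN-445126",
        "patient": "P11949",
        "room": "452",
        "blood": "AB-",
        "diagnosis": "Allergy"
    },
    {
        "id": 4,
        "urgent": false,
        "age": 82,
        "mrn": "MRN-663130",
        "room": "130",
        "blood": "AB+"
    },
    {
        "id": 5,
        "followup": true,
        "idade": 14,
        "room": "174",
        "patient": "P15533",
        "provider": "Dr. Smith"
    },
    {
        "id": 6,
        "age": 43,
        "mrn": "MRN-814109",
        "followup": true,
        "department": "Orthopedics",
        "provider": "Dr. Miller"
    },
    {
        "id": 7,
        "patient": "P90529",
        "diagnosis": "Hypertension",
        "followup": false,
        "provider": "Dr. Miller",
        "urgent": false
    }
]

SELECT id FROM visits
[1, 2, 3, 4, 5, 6, 7]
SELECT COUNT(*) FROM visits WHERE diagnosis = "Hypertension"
2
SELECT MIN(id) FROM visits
1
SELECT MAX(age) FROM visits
88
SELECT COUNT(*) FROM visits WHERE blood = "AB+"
1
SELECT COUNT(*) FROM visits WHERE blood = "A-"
1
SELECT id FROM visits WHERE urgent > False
[2]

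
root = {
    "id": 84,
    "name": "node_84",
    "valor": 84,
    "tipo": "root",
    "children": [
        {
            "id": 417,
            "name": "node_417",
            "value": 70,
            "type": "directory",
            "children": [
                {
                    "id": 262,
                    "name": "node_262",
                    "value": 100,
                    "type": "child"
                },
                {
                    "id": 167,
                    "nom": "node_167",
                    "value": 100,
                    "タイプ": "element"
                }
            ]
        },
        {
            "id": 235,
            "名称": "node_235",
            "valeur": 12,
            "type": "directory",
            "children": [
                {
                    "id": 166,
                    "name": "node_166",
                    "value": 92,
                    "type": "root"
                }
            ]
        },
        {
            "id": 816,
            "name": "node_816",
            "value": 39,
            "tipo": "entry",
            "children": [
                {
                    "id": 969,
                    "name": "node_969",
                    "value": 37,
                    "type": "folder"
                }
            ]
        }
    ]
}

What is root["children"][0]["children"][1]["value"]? 100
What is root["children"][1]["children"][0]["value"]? 92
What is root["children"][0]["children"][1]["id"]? 167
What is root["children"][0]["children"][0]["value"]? 100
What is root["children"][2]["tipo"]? "entry"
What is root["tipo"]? "root"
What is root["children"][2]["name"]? "node_816"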